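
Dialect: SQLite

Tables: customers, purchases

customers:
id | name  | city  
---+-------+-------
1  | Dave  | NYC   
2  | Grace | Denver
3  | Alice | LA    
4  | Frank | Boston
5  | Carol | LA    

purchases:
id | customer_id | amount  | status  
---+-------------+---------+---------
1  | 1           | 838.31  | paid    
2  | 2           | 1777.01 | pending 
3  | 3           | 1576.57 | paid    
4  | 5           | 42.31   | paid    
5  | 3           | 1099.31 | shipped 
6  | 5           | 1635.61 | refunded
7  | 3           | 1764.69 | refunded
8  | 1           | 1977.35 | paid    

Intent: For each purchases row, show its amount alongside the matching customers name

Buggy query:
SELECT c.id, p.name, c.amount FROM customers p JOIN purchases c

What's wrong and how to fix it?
Bug: Missing join condition: each purchases row is matched to all customers rows instead of just its own

Fix: Add ON c.customer_id = p.id to the JOIN

Corrected query:
SELECT c.id, p.name, c.amount FROM customers p JOIN purchases c ON c.customer_id = p.id

Result:
id | name  | amount 
---+-------+--------
1  | Dave  | 838.31 
2  | Grace | 1777.01
3  | Alice | 1576.57
4  | Carol | 42.31  
5  | Alice | 1099.31
6  | Carol | 1635.61
7  | Alice | 1764.69
8  | Dave  | 1977.35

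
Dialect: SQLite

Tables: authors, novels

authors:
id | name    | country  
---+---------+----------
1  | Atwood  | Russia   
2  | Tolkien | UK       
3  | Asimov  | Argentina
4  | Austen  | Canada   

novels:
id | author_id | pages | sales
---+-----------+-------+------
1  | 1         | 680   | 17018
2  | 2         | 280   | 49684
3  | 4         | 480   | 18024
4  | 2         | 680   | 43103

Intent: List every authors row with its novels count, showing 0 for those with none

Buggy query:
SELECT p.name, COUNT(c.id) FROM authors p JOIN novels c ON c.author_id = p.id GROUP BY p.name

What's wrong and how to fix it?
Bug: An inner join excludes parents with zero children

Fix: Use LEFT JOIN so parents without children still appear (COUNT(c.id) gives 0)

Corrected query:
SELECT p.name, COUNT(c.id) FROM authors p LEFT JOIN novels c ON c.author_id = p.id GROUP BY p.name

Result:
name    | COUNT(c.id)
--------+------------
Asimov  | 0          
Atwood  | 1          
Austen  | 1          
Tolkien | 2          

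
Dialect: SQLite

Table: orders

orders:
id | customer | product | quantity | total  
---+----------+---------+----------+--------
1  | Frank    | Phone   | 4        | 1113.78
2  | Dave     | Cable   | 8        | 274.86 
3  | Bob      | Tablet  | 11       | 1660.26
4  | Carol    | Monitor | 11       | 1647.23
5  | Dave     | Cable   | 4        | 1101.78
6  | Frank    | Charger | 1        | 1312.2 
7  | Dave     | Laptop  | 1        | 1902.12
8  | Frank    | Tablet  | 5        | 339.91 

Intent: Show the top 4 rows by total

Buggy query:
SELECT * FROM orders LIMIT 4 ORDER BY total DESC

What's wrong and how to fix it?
Bug: LIMIT must come after ORDER BY

Fix: Swap the clauses: ORDER BY first, then LIMIT

Corrected query:
SELECT * FROM orders ORDER BY total DESC LIMIT 4

Result:
id | customer | product | quantity | total  
---+----------+---------+----------+--------
7  | Dave     | Laptop  | 1        | 1902.12
3  | Bob      | Tablet  | 11       | 1660.26
4  | Carol    | Monitor | 11       | 1647.23
6  | Frank    | Charger | 1        | 1312.2 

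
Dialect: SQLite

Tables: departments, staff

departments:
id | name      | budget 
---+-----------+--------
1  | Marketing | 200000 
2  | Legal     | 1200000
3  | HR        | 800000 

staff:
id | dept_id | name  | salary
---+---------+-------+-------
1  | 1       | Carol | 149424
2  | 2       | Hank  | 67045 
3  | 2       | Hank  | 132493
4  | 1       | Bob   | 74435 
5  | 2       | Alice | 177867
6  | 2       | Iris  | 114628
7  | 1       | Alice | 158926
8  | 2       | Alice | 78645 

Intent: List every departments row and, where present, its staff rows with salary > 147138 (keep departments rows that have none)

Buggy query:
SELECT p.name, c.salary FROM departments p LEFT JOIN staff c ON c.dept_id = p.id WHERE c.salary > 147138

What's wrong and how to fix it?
Bug: A WHERE condition on the right-hand table after LEFT JOIN drops unmatched parents

Fix: Move the right-table condition into the ON clause so unmatched parents are kept

Corrected query:
SELECT p.name, c.salary FROM departments p LEFT JOIN staff c ON c.dept_id = p.id AND c.salary > 147138

Result:
name      | salary
----------+-------
Marketing | 149424
Marketing | 158926
Legal     | 177867
HR        | NULL  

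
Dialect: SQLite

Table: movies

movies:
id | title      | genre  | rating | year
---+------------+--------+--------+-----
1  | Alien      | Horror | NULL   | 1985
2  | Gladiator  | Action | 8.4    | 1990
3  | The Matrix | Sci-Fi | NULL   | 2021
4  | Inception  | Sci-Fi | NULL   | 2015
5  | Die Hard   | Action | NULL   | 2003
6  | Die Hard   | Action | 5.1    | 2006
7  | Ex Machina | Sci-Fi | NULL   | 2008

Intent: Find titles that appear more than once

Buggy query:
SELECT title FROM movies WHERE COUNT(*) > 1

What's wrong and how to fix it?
Bug: COUNT(*) is an aggregate and cannot be used in WHERE

Fix: GROUP BY title, then filter groups with HAVING COUNT(*) > 1

Corrected query:
SELECT title FROM movies GROUP BY title HAVING COUNT(*) > 1

Result:
title   
--------
Die Hard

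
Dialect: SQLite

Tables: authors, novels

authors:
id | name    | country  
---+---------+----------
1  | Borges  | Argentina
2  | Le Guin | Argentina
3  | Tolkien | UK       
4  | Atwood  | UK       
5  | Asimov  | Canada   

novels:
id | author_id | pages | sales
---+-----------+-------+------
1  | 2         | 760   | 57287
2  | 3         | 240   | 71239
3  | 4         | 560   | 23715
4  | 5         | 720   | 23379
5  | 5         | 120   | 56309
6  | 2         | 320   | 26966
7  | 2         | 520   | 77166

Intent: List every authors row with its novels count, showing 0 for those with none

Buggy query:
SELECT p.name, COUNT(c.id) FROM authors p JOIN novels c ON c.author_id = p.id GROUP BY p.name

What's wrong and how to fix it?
Bug: INNER JOIN drops authors rows that have no matching novels rows

Fix: Use LEFT JOIN so parents without children still appear (COUNT(c.id) gives 0)

Corrected query:
SELECT p.name, COUNT(c.id) FROM authors p LEFT JOIN novels c ON c.author_id = p.id GROUP BY p.name

Result:
name    | COUNT(c.id)
--------+------------
Asimov  | 2          
Atwood  | 1          
Borges  | 0          
Le Guin | 3          
Tolkien | 1          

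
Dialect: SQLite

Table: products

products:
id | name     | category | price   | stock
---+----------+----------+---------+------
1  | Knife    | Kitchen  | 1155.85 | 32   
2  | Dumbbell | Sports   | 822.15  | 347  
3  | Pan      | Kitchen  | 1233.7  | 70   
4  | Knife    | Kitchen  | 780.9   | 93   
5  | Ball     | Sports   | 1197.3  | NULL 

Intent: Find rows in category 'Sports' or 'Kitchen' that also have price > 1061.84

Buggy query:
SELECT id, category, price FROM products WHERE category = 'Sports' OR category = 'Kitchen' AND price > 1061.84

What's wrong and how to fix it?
Bug: Without parentheses, AND is evaluated before OR, so the price filter only applies to the 'Kitchen' branch

Fix: Group the OR with parentheses (or use IN), then AND the threshold

Corrected query:
SELECT id, category, price FROM products WHERE (category = 'Sports' OR category = 'Kitchen') AND price > 1061.84

Result:
id | category | price  
---+----------+--------
1  | Kitchen  | 1155.85
3  | Kitchen  | 1233.7 
5  | Sports   | 1197.3 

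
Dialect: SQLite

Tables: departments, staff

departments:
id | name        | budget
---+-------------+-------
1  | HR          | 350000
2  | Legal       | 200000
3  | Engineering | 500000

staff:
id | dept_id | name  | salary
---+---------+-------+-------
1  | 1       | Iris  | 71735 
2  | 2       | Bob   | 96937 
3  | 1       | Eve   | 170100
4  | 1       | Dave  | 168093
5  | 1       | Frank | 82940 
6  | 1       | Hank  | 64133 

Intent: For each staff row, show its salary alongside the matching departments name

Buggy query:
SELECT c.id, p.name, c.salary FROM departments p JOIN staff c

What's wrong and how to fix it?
Bug: JOIN with no ON clause produces a cartesian product; every staff row pairs with every departments row

Fix: Specify the join condition linking the foreign key to the parent id

Corrected query:
SELECT c.id, p.name, c.salary FROM departments p JOIN staff c ON c.dept_id = p.id

Result:
id | name  | salary
---+-------+-------
1  | HR    | 71735 
2  | Legal | 96937 
3  | HR    | 170100
4  | HR    | 168093
5  | HR    | 82940 
6  | HR    | 64133 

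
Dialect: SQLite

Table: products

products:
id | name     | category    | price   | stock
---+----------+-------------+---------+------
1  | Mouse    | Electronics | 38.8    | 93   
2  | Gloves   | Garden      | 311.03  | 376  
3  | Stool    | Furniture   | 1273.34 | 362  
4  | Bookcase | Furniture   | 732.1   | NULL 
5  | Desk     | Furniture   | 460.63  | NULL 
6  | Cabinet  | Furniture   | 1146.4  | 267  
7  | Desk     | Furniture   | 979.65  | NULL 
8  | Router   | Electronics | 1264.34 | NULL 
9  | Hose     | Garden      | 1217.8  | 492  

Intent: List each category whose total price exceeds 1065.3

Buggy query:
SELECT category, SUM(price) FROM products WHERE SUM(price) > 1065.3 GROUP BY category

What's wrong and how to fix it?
Bug: Aggregate functions cannot appear in a WHERE clause

Fix: Move the aggregate condition to a HAVING clause

Corrected query:
SELECT category, SUM(price) FROM products GROUP BY category HAVING SUM(price) > 1065.3

Result:
category    | SUM(price)
------------+-----------
Electronics | 1303.14   
Furniture   | 4592.12   
Garden      | 1528.83   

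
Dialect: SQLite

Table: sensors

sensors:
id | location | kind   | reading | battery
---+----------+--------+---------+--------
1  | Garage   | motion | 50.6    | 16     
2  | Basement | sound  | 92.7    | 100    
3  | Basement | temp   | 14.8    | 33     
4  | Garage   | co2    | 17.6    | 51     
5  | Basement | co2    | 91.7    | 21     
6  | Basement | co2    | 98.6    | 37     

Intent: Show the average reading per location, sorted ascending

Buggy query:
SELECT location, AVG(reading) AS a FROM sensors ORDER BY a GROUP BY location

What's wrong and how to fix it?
Bug: ORDER BY appears before GROUP BY; SQL clause order requires GROUP BY first

Fix: Reorder: SELECT … FROM … GROUP BY … ORDER BY …

Corrected query:
SELECT location, AVG(reading) AS a FROM sensors GROUP BY location ORDER BY a

Result:
location | a    
---------+------
Garage   | 34.1 
Basement | 74.45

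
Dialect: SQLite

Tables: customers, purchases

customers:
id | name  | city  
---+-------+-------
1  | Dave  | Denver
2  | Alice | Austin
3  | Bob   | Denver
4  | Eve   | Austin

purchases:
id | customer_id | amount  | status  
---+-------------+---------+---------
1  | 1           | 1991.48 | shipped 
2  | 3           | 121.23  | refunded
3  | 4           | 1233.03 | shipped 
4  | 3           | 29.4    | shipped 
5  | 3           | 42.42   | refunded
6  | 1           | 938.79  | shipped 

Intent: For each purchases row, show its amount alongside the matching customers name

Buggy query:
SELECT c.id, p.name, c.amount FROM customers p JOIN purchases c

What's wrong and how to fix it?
Bug: Missing join condition: each purchases row is matched to all customers rows instead of just its own

Fix: Specify the join condition linking the foreign key to the parent id

Corrected query:
SELECT c.id, p.name, c.amount FROM customers p JOIN purchases c ON c.customer_id = p.id

Result:
id | name | amount 
---+------+--------
1  | Dave | 1991.48
2  | Bob  | 121.23 
3  | Eve  | 1233.03
4  | Bob  | 29.4   
5  | Bob  | 42.42  
6  | Dave | 938.79 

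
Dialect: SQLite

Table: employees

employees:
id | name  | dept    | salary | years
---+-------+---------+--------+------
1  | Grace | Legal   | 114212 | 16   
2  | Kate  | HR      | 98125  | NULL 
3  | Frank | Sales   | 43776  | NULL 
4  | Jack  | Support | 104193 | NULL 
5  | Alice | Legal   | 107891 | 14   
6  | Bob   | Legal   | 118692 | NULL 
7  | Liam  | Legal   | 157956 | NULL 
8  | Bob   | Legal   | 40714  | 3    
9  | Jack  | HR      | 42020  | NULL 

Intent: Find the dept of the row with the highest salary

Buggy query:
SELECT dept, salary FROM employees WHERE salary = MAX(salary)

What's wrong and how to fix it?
Bug: MAX(salary) is an aggregate and cannot be used directly in WHERE

Fix: Use a subquery: WHERE salary = (SELECT MAX(salary) FROM employees)

Corrected query:
SELECT dept, salary FROM employees WHERE salary = (SELECT MAX(salary) FROM employees)

Result:
dept  | salary
------+-------
Legal | 157956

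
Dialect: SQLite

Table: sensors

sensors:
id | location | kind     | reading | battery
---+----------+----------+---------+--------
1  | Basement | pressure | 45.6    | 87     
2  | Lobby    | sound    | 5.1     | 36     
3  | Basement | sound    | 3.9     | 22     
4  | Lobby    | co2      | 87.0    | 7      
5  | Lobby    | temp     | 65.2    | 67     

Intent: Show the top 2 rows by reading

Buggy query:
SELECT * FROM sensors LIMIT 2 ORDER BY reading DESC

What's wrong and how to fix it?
Bug: ORDER BY cannot follow LIMIT; LIMIT is the final clause

Fix: Sort with ORDER BY, then apply LIMIT

Corrected query:
SELECT * FROM sensors ORDER BY reading DESC LIMIT 2

Result:
id | location | kind | reading | battery
---+----------+------+---------+--------
4  | Lobby    | co2  | 87      | 7      
5  | Lobby    | temp | 65.2    | 67     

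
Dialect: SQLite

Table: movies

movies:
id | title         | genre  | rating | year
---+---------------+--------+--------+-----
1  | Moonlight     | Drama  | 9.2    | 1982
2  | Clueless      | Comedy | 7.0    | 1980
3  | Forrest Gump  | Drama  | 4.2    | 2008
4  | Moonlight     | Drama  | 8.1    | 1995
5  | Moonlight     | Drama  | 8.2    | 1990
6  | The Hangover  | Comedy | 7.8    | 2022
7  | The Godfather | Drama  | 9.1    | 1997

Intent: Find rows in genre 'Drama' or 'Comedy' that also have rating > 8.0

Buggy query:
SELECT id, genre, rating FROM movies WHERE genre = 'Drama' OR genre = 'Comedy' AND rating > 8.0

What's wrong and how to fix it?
Bug: AND binds tighter than OR, so this parses as genre = 'Drama' OR (genre = 'Comedy' AND rating > 8.0)

Fix: Add parentheses around the OR so the AND applies to both alternatives

Corrected query:
SELECT id, genre, rating FROM movies WHERE (genre = 'Drama' OR genre = 'Comedy') AND rating > 8.0

Result:
id | genre | rating
---+-------+-------
1  | Drama | 9.2   
4  | Drama | 8.1   
5  | Drama | 8.2   
7  | Drama | 9.1   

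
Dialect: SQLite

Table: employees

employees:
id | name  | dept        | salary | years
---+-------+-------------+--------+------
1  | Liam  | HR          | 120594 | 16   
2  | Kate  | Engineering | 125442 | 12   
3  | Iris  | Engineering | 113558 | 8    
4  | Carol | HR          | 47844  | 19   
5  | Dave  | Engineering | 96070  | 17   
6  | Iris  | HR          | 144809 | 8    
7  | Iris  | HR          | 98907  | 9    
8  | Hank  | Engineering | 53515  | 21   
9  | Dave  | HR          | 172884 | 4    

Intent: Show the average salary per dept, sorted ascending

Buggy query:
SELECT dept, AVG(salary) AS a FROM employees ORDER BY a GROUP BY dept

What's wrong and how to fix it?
Bug: ORDER BY appears before GROUP BY; SQL clause order requires GROUP BY first

Fix: Move ORDER BY to the end, after GROUP BY

Corrected query:
SELECT dept, AVG(salary) AS a FROM employees GROUP BY dept ORDER BY a

Result:
dept        | a       
------------+---------
Engineering | 97146.25
HR          | 117007.6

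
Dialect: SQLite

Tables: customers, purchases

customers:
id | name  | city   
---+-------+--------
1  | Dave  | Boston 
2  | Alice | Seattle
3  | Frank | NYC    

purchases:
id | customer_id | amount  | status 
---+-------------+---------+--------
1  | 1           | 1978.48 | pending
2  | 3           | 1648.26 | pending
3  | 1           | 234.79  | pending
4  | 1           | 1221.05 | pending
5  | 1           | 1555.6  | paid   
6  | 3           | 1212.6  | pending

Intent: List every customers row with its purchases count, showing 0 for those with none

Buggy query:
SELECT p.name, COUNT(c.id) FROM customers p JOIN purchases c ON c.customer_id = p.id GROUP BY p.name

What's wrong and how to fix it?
Bug: An inner join excludes parents with zero children

Fix: Switch to LEFT JOIN to retain unmatched parent rows

Corrected query:
SELECT p.name, COUNT(c.id) FROM customers p LEFT JOIN purchases c ON c.customer_id = p.id GROUP BY p.name

Result:
name  | COUNT(c.id)
------+------------
Alice | 0          
Dave  | 4          
Frank | 2          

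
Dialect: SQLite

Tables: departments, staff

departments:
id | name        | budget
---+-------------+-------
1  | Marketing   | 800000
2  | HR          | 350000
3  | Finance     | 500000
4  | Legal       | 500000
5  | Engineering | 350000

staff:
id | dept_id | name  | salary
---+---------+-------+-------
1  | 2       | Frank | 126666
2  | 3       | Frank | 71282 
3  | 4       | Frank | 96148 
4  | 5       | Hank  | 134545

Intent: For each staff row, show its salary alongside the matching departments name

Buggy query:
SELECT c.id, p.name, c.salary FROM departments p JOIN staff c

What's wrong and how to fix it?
Bug: JOIN with no ON clause produces a cartesian product; every staff row pairs with every departments row

Fix: Specify the join condition linking the foreign key to the parent id

Corrected query:
SELECT c.id, p.name, c.salary FROM departments p JOIN staff c ON c.dept_id = p.id

Result:
id | name        | salary
---+-------------+-------
1  | HR          | 126666
2  | Finance     | 71282 
3  | Legal       | 96148 
4  | Engineering | 134545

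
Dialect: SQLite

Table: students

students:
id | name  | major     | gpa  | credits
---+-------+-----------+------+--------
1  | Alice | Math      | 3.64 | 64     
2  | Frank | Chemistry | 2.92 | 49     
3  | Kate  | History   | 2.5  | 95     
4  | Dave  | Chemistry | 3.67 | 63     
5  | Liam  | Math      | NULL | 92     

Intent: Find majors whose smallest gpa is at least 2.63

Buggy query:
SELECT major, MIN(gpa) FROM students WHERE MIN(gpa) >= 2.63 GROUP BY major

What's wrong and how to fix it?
Bug: MIN() in WHERE is a misuse of aggregate

Fix: Use HAVING for the per-group MIN condition

Corrected query:
SELECT major, MIN(gpa) FROM students GROUP BY major HAVING MIN(gpa) >= 2.63

Result:
major     | MIN(gpa)
----------+---------
Chemistry | 2.92    
Math      | 3.64    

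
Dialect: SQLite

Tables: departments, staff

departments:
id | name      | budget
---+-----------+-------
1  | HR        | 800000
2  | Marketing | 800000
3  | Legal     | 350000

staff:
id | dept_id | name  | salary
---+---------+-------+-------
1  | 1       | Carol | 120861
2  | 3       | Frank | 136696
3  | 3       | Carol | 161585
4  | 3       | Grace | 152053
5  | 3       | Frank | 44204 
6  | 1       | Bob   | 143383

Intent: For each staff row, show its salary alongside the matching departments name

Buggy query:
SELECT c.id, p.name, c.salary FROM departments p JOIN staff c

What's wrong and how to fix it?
Bug: JOIN with no ON clause produces a cartesian product; every staff row pairs with every departments row

Fix: Add ON c.dept_id = p.id to the JOIN

Corrected query:
SELECT c.id, p.name, c.salary FROM departments p JOIN staff c ON c.dept_id = p.id

Result:
id | name  | salary
---+-------+-------
1  | HR    | 120861
2  | Legal | 136696
3  | Legal | 161585
4  | Legal | 152053
5  | Legal | 44204 
6  | HR    | 143383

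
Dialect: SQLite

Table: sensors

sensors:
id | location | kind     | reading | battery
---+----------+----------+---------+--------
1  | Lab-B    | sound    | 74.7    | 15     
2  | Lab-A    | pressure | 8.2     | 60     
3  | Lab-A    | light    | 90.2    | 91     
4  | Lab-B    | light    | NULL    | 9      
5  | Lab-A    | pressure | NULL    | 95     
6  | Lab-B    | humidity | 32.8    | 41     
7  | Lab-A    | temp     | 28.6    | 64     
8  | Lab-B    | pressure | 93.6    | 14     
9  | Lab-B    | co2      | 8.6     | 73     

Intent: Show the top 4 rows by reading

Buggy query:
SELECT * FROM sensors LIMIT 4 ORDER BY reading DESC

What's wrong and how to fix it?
Bug: ORDER BY cannot follow LIMIT; LIMIT is the final clause

Fix: Sort with ORDER BY, then apply LIMIT

Corrected query:
SELECT * FROM sensors ORDER BY reading DESC LIMIT 4

Result:
id | location | kind     | reading | battery
---+----------+----------+---------+--------
8  | Lab-B    | pressure | 93.6    | 14     
3  | Lab-A    | light    | 90.2    | 91     
1  | Lab-B    | sound    | 74.7    | 15     
6  | Lab-B    | humidity | 32.8    | 41     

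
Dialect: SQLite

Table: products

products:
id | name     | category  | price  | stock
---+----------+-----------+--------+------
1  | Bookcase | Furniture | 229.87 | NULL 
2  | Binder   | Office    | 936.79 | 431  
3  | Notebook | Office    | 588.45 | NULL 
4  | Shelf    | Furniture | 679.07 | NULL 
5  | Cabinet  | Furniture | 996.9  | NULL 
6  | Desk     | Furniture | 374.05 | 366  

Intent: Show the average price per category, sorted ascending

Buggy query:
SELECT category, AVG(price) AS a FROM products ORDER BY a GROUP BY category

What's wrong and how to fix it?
Bug: GROUP BY must precede ORDER BY

Fix: Reorder: SELECT … FROM … GROUP BY … ORDER BY …

Corrected query:
SELECT category, AVG(price) AS a FROM products GROUP BY category ORDER BY a

Result:
category  | a       
----------+---------
Furniture | 569.9725
Office    | 762.62  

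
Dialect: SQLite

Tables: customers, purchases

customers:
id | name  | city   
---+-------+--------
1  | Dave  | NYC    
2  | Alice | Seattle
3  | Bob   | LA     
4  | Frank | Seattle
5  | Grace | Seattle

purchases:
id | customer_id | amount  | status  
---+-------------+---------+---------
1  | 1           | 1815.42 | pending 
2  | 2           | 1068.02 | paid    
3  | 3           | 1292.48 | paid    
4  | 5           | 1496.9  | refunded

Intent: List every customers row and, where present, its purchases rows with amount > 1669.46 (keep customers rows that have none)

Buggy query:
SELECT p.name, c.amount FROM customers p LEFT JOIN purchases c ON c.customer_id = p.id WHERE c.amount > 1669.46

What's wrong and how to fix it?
Bug: Filtering c.amount in WHERE discards the NULL rows produced by LEFT JOIN, turning it into an inner join

Fix: Put 'c.amount > 1669.46' in the JOIN's ON clause instead of WHERE

Corrected query:
SELECT p.name, c.amount FROM customers p LEFT JOIN purchases c ON c.customer_id = p.id AND c.amount > 1669.46

Result:
name  | amount 
------+--------
Dave  | 1815.42
Alice | NULL   
Bob   | NULL   
Frank | NULL   
Grace | NULL   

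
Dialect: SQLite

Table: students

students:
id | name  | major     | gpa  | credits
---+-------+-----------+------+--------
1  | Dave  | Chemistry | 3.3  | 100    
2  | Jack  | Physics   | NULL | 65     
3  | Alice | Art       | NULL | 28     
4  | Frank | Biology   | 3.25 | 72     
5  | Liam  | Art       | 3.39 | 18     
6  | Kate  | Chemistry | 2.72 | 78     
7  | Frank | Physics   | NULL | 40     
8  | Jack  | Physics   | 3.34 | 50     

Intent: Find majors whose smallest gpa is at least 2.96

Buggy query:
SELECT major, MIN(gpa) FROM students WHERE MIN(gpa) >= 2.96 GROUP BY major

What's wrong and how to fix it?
Bug: MIN() in WHERE is a misuse of aggregate

Fix: Use HAVING for the per-group MIN condition

Corrected query:
SELECT major, MIN(gpa) FROM students GROUP BY major HAVING MIN(gpa) >= 2.96

Result:
major   | MIN(gpa)
--------+---------
Art     | 3.39    
Biology | 3.25    
Physics | 3.34    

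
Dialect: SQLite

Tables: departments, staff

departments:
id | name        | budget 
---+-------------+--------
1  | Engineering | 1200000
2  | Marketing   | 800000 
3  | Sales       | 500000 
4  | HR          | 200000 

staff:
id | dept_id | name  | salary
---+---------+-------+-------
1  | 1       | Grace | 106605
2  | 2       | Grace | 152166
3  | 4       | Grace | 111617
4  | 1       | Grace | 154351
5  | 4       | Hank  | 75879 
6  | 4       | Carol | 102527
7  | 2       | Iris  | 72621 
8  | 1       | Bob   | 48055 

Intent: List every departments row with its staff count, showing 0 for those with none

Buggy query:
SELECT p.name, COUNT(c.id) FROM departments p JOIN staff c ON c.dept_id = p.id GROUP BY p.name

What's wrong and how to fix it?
Bug: INNER JOIN drops departments rows that have no matching staff rows

Fix: Use LEFT JOIN so parents without children still appear (COUNT(c.id) gives 0)

Corrected query:
SELECT p.name, COUNT(c.id) FROM departments p LEFT JOIN staff c ON c.dept_id = p.id GROUP BY p.name

Result:
name        | COUNT(c.id)
------------+------------
Engineering | 3          
HR          | 3          
Marketing   | 2          
Sales       | 0          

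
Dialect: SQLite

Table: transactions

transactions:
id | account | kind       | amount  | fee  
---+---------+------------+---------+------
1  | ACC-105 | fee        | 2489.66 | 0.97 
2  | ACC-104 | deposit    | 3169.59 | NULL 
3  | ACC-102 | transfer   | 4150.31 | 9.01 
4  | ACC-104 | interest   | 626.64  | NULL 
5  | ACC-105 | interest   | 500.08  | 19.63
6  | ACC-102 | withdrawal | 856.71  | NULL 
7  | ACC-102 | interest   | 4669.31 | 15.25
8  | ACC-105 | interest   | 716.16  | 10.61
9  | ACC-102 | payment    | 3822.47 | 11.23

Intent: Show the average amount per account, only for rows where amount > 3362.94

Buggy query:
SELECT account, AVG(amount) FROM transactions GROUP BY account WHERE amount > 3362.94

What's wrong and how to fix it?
Bug: Row-level WHERE must come before GROUP BY in the clause order

Fix: Move the WHERE clause before GROUP BY

Corrected query:
SELECT account, AVG(amount) FROM transactions WHERE amount > 3362.94 GROUP BY account

Result:
account | AVG(amount)
--------+------------
ACC-102 | 4214.03    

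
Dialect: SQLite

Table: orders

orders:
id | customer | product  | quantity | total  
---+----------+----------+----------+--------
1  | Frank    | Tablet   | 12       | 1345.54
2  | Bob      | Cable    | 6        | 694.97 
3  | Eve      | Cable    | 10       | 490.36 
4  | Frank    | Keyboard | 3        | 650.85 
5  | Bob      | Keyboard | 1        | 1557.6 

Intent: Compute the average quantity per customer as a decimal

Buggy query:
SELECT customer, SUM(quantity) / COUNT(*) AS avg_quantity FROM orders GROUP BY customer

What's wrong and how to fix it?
Bug: Both operands are integers, so '/' performs integer division and truncates

Fix: Cast one side to REAL so the division keeps the fractional part

Corrected query:
SELECT customer, SUM(quantity) * 1.0 / COUNT(*) AS avg_quantity FROM orders GROUP BY customer

Result:
customer | avg_quantity
---------+-------------
Bob      | 3.5         
Eve      | 10          
Frank    | 7.5         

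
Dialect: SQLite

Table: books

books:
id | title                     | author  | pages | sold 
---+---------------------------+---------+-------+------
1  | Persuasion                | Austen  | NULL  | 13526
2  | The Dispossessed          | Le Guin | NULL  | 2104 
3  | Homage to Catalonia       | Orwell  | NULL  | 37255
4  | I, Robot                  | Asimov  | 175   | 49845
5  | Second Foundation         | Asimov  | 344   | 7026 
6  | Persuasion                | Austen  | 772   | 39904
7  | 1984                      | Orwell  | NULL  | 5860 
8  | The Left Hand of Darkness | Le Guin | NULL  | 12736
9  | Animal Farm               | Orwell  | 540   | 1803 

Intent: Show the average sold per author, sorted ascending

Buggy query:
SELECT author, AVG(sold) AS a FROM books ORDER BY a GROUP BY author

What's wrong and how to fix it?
Bug: GROUP BY must precede ORDER BY

Fix: Move ORDER BY to the end, after GROUP BY

Corrected query:
SELECT author, AVG(sold) AS a FROM books GROUP BY author ORDER BY a

Result:
author  | a           
--------+-------------
Le Guin | 7420        
Orwell  | 14972.666667
Austen  | 26715       
Asimov  | 28435.5     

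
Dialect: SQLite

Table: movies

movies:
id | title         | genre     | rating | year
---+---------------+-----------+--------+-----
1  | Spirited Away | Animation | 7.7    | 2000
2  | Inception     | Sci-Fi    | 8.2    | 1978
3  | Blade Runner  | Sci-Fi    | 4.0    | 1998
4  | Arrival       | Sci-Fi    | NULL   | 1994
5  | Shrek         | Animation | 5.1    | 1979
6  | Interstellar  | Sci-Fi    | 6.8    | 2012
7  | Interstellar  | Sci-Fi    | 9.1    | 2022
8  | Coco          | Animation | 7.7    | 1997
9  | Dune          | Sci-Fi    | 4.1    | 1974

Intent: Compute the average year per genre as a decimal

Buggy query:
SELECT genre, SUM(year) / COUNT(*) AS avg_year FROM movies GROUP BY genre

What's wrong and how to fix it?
Bug: SUM(year) and COUNT(*) are both integers; the division truncates the fractional part

Fix: Multiply by 1.0 (or CAST to REAL) to force floating-point division

Corrected query:
SELECT genre, SUM(year) * 1.0 / COUNT(*) AS avg_year FROM movies GROUP BY genre

Result:
genre     | avg_year   
----------+------------
Animation | 1992       
Sci-Fi    | 1996.333333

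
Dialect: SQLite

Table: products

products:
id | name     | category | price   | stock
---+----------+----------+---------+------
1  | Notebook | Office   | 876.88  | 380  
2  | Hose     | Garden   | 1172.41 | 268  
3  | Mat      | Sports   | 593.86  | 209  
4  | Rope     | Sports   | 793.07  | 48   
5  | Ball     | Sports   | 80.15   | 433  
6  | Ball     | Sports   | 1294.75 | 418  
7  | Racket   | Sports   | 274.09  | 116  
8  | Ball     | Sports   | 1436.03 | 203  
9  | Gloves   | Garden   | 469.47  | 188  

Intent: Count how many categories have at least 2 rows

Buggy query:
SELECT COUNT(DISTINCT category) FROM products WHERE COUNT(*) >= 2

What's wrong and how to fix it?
Bug: WHERE filters individual rows, not groups, so a group-level COUNT is invalid there

Fix: Group first with HAVING COUNT(*) >= 2, then COUNT the resulting groups

Corrected query:
SELECT COUNT(*) FROM (SELECT category FROM products GROUP BY category HAVING COUNT(*) >= 2)

Result:
COUNT(*)
--------
2       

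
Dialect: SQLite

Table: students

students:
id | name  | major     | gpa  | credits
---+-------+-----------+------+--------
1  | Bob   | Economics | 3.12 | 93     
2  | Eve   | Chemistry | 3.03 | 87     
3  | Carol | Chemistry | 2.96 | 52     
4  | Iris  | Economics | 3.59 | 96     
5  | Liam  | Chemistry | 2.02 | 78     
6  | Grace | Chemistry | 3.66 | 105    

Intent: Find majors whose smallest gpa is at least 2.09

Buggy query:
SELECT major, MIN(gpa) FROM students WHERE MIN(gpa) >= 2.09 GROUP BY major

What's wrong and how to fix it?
Bug: Aggregates like MIN are computed per group after WHERE runs

Fix: Replace WHERE with HAVING after the GROUP BY

Corrected query:
SELECT major, MIN(gpa) FROM students GROUP BY major HAVING MIN(gpa) >= 2.09

Result:
major     | MIN(gpa)
----------+---------
Economics | 3.12    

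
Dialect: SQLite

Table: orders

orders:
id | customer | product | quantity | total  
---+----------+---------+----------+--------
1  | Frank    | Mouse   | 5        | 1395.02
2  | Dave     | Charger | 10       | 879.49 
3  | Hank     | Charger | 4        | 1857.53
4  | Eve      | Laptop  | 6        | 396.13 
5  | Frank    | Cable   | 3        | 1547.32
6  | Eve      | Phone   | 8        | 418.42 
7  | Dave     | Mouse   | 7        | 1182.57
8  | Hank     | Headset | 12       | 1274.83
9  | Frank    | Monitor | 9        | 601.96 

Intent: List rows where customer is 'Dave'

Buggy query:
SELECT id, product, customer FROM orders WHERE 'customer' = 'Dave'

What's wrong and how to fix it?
Bug: Single quotes denote string literals in SQL; the column name is being compared as a constant string

Fix: Reference the column as customer without single quotes

Corrected query:
SELECT id, product, customer FROM orders WHERE customer = 'Dave'

Result:
id | product | customer
---+---------+---------
2  | Charger | Dave    
7  | Mouse   | Dave    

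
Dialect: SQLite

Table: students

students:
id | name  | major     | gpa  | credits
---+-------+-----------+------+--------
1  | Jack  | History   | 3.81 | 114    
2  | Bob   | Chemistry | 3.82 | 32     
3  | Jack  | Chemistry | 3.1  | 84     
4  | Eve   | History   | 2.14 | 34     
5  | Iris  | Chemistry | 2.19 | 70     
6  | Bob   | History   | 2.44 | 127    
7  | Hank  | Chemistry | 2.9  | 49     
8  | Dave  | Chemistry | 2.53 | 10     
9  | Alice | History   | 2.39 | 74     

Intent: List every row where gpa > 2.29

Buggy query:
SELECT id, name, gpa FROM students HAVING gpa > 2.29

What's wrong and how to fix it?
Bug: HAVING filters the output of aggregation, but this query has no GROUP BY and no aggregate functions, so SQLite rejects it (HAVING clause on a non-aggregate query); the condition here is per row

Fix: Use WHERE for row-level filtering

Corrected query:
SELECT id, name, gpa FROM students WHERE gpa > 2.29

Result:
id | name  | gpa 
---+-------+-----
1  | Jack  | 3.81
2  | Bob   | 3.82
3  | Jack  | 3.1 
6  | Bob   | 2.44
7  | Hank  | 2.9 
8  | Dave  | 2.53
9  | Alice | 2.39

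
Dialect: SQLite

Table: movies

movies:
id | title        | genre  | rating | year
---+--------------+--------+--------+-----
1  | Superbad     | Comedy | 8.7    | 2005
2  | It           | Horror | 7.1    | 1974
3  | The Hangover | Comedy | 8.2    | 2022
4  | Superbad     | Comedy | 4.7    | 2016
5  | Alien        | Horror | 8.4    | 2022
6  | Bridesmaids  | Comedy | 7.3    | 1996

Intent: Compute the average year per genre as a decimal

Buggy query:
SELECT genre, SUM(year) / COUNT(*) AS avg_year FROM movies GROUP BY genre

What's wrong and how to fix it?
Bug: Both operands are integers, so '/' performs integer division and truncates

Fix: Cast one side to REAL so the division keeps the fractional part

Corrected query:
SELECT genre, SUM(year) * 1.0 / COUNT(*) AS avg_year FROM movies GROUP BY genre

Result:
genre  | avg_year
-------+---------
Comedy | 2009.75 
Horror | 1998    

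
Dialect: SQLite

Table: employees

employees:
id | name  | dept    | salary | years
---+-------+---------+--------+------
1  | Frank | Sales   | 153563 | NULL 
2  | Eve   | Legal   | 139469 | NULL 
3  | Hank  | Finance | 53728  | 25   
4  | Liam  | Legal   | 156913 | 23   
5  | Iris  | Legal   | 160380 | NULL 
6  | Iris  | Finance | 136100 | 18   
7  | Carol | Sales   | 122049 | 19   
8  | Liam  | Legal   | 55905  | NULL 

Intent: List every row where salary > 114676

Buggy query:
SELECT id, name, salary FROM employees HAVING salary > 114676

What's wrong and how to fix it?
Bug: This is a non-aggregate query (no GROUP BY, no aggregates), so in SQLite the HAVING clause is invalid here; a row-level condition belongs in WHERE

Fix: Use WHERE for row-level filtering

Corrected query:
SELECT id, name, salary FROM employees WHERE salary > 114676

Result:
id | name  | salary
---+-------+-------
1  | Frank | 153563
2  | Eve   | 139469
4  | Liam  | 156913
5  | Iris  | 160380
6  | Iris  | 136100
7  | Carol | 122049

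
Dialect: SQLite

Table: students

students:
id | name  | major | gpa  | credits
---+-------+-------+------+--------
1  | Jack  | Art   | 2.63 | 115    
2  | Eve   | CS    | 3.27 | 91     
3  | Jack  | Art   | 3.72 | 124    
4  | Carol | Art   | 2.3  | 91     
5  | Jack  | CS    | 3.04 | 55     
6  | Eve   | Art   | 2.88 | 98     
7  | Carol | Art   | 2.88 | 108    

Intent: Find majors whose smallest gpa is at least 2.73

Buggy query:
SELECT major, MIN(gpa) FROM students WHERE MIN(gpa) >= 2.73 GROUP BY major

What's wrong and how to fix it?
Bug: MIN() in WHERE is a misuse of aggregate

Fix: Replace WHERE with HAVING after the GROUP BY

Corrected query:
SELECT major, MIN(gpa) FROM students GROUP BY major HAVING MIN(gpa) >= 2.73

Result:
major | MIN(gpa)
------+---------
CS    | 3.04    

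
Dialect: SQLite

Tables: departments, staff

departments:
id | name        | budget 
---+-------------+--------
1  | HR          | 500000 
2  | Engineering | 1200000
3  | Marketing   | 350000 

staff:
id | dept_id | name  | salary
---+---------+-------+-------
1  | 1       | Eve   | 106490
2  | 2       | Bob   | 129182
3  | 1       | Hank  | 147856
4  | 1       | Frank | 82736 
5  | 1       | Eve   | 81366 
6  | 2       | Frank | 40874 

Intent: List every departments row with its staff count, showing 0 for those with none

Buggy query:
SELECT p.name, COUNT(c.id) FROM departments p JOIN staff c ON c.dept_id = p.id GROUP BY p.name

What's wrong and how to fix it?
Bug: INNER JOIN drops departments rows that have no matching staff rows

Fix: Switch to LEFT JOIN to retain unmatched parent rows

Corrected query:
SELECT p.name, COUNT(c.id) FROM departments p LEFT JOIN staff c ON c.dept_id = p.id GROUP BY p.name

Result:
name        | COUNT(c.id)
------------+------------
Engineering | 2          
HR          | 4          
Marketing   | 0          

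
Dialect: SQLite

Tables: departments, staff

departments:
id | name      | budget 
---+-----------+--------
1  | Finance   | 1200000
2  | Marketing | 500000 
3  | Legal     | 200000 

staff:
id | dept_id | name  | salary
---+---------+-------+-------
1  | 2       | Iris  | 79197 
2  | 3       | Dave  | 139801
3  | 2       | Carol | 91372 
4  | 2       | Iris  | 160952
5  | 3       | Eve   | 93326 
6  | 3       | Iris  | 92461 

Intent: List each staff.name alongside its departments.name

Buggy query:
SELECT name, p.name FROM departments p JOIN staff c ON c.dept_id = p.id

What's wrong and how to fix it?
Bug: 'name' exists in both joined tables, so the database can't tell which one is meant

Fix: Qualify the column with its table alias (c.name)

Corrected query:
SELECT c.name, p.name FROM departments p JOIN staff c ON c.dept_id = p.id

Result:
name  | name     
------+----------
Iris  | Marketing
Dave  | Legal    
Carol | Marketing
Iris  | Marketing
Eve   | Legal    
Iris  | Legal    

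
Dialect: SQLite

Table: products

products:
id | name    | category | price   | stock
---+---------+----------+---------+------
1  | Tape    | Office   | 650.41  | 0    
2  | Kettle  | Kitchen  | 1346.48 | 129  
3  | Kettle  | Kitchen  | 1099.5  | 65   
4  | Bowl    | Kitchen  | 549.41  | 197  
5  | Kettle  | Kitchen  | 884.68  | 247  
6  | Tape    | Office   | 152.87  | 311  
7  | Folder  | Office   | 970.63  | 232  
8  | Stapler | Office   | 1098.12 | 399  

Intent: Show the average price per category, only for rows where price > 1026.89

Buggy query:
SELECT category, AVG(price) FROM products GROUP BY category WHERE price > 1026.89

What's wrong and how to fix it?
Bug: Row-level WHERE must come before GROUP BY in the clause order

Fix: Place WHERE between FROM and GROUP BY

Corrected query:
SELECT category, AVG(price) FROM products WHERE price > 1026.89 GROUP BY category

Result:
category | AVG(price)
---------+-----------
Kitchen  | 1222.99   
Office   | 1098.12   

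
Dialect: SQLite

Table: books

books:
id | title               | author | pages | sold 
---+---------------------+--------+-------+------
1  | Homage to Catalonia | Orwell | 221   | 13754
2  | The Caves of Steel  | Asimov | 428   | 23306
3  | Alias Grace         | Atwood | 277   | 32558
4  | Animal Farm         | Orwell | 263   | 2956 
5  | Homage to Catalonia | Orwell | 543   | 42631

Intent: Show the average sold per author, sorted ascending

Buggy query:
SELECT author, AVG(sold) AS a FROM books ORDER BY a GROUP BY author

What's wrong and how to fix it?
Bug: ORDER BY appears before GROUP BY; SQL clause order requires GROUP BY first

Fix: Move ORDER BY to the end, after GROUP BY

Corrected query:
SELECT author, AVG(sold) AS a FROM books GROUP BY author ORDER BY a

Result:
author | a           
-------+-------------
Orwell | 19780.333333
Asimov | 23306       
Atwood | 32558       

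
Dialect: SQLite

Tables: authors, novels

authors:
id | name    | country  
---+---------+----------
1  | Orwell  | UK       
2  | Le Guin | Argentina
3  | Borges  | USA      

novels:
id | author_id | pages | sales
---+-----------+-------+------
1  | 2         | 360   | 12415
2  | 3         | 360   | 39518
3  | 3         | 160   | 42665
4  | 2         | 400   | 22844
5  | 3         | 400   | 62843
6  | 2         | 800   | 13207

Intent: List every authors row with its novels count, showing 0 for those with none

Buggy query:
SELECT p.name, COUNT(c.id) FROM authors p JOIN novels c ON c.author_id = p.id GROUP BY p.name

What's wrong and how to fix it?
Bug: An inner join excludes parents with zero children

Fix: Switch to LEFT JOIN to retain unmatched parent rows

Corrected query:
SELECT p.name, COUNT(c.id) FROM authors p LEFT JOIN novels c ON c.author_id = p.id GROUP BY p.name

Result:
name    | COUNT(c.id)
--------+------------
Borges  | 3          
Le Guin | 3          
Orwell  | 0          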